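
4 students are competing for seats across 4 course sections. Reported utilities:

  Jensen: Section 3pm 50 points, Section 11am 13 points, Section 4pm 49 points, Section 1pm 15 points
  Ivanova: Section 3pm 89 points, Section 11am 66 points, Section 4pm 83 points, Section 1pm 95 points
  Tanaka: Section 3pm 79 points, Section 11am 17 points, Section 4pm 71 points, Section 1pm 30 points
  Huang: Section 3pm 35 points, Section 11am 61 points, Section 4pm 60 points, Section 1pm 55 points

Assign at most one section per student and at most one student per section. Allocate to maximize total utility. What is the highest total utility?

Optimal: Jensen→Section 4pm (49 points), Ivanova→Section 1pm (95 points), Tanaka→Section 3pm (79 points), Huang→Section 11am (61 points) — total 49+95+79+61 = 284 points.
Column-greedy (each section in turn goes to its best remaining student) gives 236 points, worse by 48.
Next-best assignment: Jensen→Section 3pm, Ivanova→Section 1pm, Tanaka→Section 4pm, Huang→Section 11am = 277 points.
Every other assignment is strictly worse.

Max total: 284 points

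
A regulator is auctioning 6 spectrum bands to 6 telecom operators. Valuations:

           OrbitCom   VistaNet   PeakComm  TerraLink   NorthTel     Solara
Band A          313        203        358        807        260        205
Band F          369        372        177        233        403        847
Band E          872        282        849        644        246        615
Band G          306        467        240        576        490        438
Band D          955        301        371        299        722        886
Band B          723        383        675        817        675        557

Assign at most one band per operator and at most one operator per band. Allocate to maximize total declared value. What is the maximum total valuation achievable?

Max total: $4600M

This is the linear assignment problem.
Optimal: OrbitCom→Band D ($955M), VistaNet→Band G ($467M), PeakComm→Band E ($849M), TerraLink→Band A ($807M), NorthTel→Band B ($675M), Solara→Band F ($847M) — total 955+467+849+807+675+847 = $4600M.
Max-entry greedy (repeatedly take the single best remaining cell) gives $4161M, worse by 439.
Swapping OrbitCom↔TerraLink (OrbitCom→Band A $313M, TerraLink→Band D $299M) loses 1150.
Checked against all permutations: $4600M is optimal.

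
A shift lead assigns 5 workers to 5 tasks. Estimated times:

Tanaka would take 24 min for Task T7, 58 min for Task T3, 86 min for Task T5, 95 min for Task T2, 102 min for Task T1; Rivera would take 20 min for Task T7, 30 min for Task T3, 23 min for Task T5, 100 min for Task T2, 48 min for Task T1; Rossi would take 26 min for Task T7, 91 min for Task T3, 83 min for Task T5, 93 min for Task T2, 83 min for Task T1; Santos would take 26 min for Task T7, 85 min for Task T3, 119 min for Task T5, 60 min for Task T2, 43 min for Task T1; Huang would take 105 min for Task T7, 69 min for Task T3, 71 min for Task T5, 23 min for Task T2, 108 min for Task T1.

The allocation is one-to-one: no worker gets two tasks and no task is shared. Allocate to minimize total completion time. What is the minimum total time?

Minimum total: 173 min

Optimal: Tanaka→Task T3 (58 min), Rivera→Task T5 (23 min), Rossi→Task T7 (26 min), Santos→Task T1 (43 min), Huang→Task T2 (23 min) — total 58+23+26+43+23 = 173 min.
Min-entry greedy (repeatedly take the single cheapest remaining cell) gives 227 min, worse by 54.
No other one-to-one assignment undercuts 173 min.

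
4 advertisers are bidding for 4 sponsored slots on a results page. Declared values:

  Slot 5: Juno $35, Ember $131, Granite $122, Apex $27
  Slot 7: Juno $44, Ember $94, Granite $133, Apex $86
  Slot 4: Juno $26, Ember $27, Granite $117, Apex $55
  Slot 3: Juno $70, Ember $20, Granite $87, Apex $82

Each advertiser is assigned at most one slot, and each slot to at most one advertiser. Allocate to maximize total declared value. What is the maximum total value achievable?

Maximum total: $404

Optimal: Juno→Slot 3 ($70), Ember→Slot 5 ($131), Granite→Slot 4 ($117), Apex→Slot 7 ($86) — total 70+131+117+86 = $404.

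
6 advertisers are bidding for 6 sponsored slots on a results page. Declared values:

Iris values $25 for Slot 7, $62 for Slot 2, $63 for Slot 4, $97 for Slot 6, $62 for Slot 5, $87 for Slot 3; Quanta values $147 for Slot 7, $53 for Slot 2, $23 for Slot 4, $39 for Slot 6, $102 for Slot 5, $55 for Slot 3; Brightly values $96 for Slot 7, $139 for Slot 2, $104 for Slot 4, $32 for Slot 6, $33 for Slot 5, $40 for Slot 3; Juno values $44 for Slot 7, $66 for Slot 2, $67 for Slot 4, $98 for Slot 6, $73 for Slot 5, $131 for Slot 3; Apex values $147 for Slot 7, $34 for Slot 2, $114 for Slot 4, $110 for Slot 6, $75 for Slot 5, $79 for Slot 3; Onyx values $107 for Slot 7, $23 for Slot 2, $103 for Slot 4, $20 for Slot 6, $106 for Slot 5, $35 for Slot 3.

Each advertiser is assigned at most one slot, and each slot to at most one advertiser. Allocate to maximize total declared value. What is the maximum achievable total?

Maximum total: $734

This is the linear assignment problem.
Optimal: Iris→Slot 6 ($97), Quanta→Slot 7 ($147), Brightly→Slot 2 ($139), Juno→Slot 3 ($131), Apex→Slot 4 ($114), Onyx→Slot 5 ($106) — total 97+147+139+131+114+106 = $734.
Column-greedy (each slot in turn goes to its best remaining advertiser) gives $691, worse by 43.
No other one-to-one assignment exceeds $734.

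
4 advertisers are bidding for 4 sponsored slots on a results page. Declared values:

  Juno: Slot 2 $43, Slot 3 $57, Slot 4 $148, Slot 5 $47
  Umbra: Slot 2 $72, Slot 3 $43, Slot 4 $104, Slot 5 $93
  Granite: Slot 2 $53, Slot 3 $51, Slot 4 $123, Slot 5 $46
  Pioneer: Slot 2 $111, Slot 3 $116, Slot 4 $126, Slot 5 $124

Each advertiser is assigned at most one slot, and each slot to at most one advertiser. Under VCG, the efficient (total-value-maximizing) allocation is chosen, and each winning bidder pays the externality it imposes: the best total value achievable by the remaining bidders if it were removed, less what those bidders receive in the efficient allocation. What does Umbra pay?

Umbra pays $8.

Efficient allocation: Juno→Slot 4 ($148), Umbra→Slot 5 ($93), Granite→Slot 2 ($53), Pioneer→Slot 3 ($116); total welfare W = $410.
Umbra receives Slot 5 at value $93, so the others get W − 93 = $317.
Without Umbra: best allocation of the remaining 3 bidders over all 4 slots is Juno→Slot 4 ($148), Granite→Slot 2 ($53), Pioneer→Slot 5 ($124), total $325.
VCG payment = (others' best without Umbra) − (others' welfare with Umbra) = 325 − 317 = $8.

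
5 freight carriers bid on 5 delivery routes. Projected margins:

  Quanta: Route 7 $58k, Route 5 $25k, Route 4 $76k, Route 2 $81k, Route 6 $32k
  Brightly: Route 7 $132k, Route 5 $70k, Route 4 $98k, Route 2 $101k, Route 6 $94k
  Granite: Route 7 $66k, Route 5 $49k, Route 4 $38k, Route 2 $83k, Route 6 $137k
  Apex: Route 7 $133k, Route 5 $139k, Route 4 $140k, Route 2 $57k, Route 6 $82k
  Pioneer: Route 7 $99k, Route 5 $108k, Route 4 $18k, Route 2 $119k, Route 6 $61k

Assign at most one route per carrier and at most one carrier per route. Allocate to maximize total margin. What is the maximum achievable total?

Maximum total: $603k

Treat this as an assignment problem: match each carrier to one route.
Optimal: Quanta→Route 4 ($76k), Brightly→Route 7 ($132k), Granite→Route 6 ($137k), Apex→Route 5 ($139k), Pioneer→Route 2 ($119k) — total 76+132+137+139+119 = $603k.
Max-entry greedy (repeatedly take the single best remaining cell) gives $553k, worse by 50.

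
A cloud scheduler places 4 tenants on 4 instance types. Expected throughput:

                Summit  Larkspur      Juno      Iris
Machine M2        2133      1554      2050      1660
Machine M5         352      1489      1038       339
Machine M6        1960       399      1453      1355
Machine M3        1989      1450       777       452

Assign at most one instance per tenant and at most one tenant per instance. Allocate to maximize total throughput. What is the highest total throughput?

Max total: 6883 ops/s

This is a one-to-one assignment (maximum-weight bipartite matching).
Optimal: Summit→Machine M3 (1989 ops/s), Larkspur→Machine M5 (1489 ops/s), Juno→Machine M2 (2050 ops/s), Iris→Machine M6 (1355 ops/s) — total 1989+1489+2050+1355 = 6883 ops/s.
Row-greedy (each tenant in turn takes its best remaining instance) gives 5527 ops/s, worse by 1356.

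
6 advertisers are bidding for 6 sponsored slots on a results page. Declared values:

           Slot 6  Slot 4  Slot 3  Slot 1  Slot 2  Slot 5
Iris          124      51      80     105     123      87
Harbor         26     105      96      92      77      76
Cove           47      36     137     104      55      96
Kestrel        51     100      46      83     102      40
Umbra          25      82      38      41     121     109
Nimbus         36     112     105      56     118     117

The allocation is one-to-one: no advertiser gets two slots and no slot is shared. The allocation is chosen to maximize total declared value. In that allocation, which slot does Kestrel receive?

Kestrel receives Slot 4.

This is a one-to-one assignment (maximum-weight bipartite matching).
Optimal: Iris→Slot 6 ($124), Harbor→Slot 1 ($92), Cove→Slot 3 ($137), Kestrel→Slot 4 ($100), Umbra→Slot 2 ($121), Nimbus→Slot 5 ($117) — total 124+92+137+100+121+117 = $691.
Swapping Kestrel↔Harbor (Kestrel→Slot 1 $83, Harbor→Slot 4 $105) loses 4.
Kestrel's own top slot is Slot 2 ($102), but forcing Kestrel→Slot 2 and reassigning the rest optimally gives only $676 — worse by 15.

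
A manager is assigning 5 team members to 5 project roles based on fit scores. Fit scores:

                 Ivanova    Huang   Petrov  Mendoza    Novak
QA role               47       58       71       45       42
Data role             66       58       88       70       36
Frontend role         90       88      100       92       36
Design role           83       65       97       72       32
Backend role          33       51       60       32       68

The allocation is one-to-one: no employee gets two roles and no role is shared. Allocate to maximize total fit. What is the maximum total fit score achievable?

Maximum total: 389 pts

Optimal: Ivanova→Design role (83 pts), Huang→QA role (58 pts), Petrov→Data role (88 pts), Mendoza→Frontend role (92 pts), Novak→Backend role (68 pts) — total 83+58+88+92+68 = 389 pts.
Checked against all permutations: 389 pts is optimal.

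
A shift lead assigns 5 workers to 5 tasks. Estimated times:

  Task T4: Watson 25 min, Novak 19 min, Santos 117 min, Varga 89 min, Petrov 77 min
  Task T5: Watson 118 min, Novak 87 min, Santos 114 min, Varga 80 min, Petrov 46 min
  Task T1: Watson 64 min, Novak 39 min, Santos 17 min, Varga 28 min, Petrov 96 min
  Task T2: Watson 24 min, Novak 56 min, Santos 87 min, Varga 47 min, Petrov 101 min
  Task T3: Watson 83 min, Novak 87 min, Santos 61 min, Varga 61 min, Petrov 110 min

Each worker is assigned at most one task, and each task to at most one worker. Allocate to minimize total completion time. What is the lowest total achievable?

This is a one-to-one assignment (minimum-cost bipartite matching).
Optimal: Watson→Task T2 (24 min), Novak→Task T4 (19 min), Santos→Task T1 (17 min), Varga→Task T3 (61 min), Petrov→Task T5 (46 min) — total 24+19+17+61+46 = 167 min.
Swapping Novak↔Petrov (Novak→Task T5 87 min, Petrov→Task T4 77 min) adds 99.

Minimum total: 167 min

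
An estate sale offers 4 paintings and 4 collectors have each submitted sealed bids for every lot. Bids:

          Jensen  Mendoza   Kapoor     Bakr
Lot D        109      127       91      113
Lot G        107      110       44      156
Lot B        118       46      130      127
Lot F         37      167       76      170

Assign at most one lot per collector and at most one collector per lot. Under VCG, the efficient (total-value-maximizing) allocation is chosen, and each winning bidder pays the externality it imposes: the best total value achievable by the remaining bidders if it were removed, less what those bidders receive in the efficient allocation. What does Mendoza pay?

Efficient allocation: Jensen→Lot D ($109), Mendoza→Lot F ($167), Kapoor→Lot B ($130), Bakr→Lot G ($156); total welfare W = $562.
Mendoza receives Lot F at value $167, so the others get W − 167 = $395.
Without Mendoza: best allocation of the remaining 3 bidders over all 4 lots is Jensen→Lot D ($109), Kapoor→Lot B ($130), Bakr→Lot F ($170), total $409.
VCG payment = (others' best without Mendoza) − (others' welfare with Mendoza) = 409 − 395 = $14.

Mendoza pays $14.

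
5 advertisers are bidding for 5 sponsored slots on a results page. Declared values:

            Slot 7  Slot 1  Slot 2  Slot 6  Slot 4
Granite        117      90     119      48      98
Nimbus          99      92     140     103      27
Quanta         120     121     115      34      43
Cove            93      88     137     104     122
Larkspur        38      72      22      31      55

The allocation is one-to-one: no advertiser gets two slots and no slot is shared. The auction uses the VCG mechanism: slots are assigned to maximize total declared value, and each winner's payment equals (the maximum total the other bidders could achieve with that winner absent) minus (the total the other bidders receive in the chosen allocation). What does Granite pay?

Granite pays $34.

Efficient allocation: Granite→Slot 7 ($117), Nimbus→Slot 2 ($140), Quanta→Slot 1 ($121), Cove→Slot 6 ($104), Larkspur→Slot 4 ($55); total welfare W = $537.
Granite receives Slot 7 at value $117, so the others get W − 117 = $420.
Without Granite: best allocation of the remaining 4 bidders over all 5 slots is Nimbus→Slot 2 ($140), Quanta→Slot 7 ($120), Cove→Slot 4 ($122), Larkspur→Slot 1 ($72), total $454.
VCG payment = (others' best without Granite) − (others' welfare with Granite) = 454 − 420 = $34.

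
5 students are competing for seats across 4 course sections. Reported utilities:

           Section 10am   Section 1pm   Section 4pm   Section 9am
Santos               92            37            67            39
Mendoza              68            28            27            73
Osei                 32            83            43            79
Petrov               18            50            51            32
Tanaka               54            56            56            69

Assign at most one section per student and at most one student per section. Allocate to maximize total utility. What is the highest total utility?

Treat this as an assignment problem: match each student to one section.
Optimal: Santos→Section 10am (92 points), Osei→Section 1pm (83 points), Tanaka→Section 4pm (56 points), Mendoza→Section 9am (73 points) — total 92+83+56+73 = 304 points.
Row-greedy (each student in turn takes its best remaining section) gives 299 points, worse by 5.

Max total: 304 points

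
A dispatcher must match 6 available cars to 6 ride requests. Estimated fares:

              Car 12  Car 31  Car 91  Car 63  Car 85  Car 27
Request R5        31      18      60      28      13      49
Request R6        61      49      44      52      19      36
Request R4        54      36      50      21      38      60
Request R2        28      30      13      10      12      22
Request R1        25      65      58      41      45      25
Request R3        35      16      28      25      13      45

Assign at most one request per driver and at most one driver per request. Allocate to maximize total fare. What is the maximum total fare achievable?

Optimal: Car 12→Request R4 ($54), Car 31→Request R1 ($65), Car 91→Request R5 ($60), Car 63→Request R6 ($52), Car 85→Request R2 ($12), Car 27→Request R3 ($45) — total 54+65+60+52+12+45 = $288.
Row-greedy (each driver in turn takes its best remaining request) gives $271, worse by 17.
Checked against all permutations: $288 is optimal.

Max total: $288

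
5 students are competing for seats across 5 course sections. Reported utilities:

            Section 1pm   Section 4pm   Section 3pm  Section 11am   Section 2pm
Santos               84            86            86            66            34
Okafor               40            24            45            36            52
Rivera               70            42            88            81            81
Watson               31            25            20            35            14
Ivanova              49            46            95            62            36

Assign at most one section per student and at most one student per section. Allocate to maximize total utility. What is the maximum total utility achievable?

Maximum total: 345 points

Optimal: Santos→Section 4pm (86 points), Okafor→Section 2pm (52 points), Rivera→Section 11am (81 points), Watson→Section 1pm (31 points), Ivanova→Section 3pm (95 points) — total 86+52+81+31+95 = 345 points.
Row-greedy (each student in turn takes its best remaining section) gives 310 points, worse by 35.
Next-best assignment: Santos→Section 4pm, Okafor→Section 2pm, Rivera→Section 1pm, Watson→Section 11am, Ivanova→Section 3pm = 338 points.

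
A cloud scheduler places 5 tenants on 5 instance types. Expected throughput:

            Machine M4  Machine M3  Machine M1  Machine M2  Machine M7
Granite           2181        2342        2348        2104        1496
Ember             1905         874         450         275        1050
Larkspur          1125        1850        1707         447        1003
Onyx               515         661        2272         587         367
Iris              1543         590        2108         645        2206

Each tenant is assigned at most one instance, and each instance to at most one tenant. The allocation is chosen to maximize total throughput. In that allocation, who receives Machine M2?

This is the linear assignment problem.
Optimal: Granite→Machine M2 (2104 ops/s), Ember→Machine M4 (1905 ops/s), Larkspur→Machine M3 (1850 ops/s), Onyx→Machine M1 (2272 ops/s), Iris→Machine M7 (2206 ops/s) — total 2104+1905+1850+2272+2206 = 10337 ops/s.
Row-greedy (each tenant in turn takes its best remaining instance) gives 8896 ops/s, worse by 1441.
Granite's own top instance is Machine M1 (2348 ops/s), but forcing Granite→Machine M1 and reassigning the rest optimally gives only 8896 ops/s — worse by 1441.

Granite receives Machine M2.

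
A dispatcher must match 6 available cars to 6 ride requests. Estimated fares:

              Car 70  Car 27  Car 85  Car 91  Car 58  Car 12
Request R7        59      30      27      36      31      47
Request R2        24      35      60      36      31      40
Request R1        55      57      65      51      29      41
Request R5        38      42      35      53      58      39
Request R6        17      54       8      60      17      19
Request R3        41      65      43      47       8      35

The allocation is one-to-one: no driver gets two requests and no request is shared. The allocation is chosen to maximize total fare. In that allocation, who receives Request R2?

Car 12 receives Request R2.

Optimal: Car 70→Request R7 ($59), Car 27→Request R3 ($65), Car 85→Request R1 ($65), Car 91→Request R6 ($60), Car 58→Request R5 ($58), Car 12→Request R2 ($40) — total 59+65+65+60+58+40 = $347.
Car 12's own top request is Request R7 ($47), but forcing Car 12→Request R7 and reassigning the rest optimally gives only $345 — worse by 2.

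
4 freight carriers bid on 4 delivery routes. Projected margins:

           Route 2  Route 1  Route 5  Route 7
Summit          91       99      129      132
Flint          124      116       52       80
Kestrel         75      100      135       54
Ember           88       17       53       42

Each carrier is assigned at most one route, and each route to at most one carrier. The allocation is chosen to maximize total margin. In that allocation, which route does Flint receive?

This is the linear assignment problem.
Optimal: Summit→Route 7 ($132k), Flint→Route 1 ($116k), Kestrel→Route 5 ($135k), Ember→Route 2 ($88k) — total 132+116+135+88 = $471k.
Max-entry greedy (repeatedly take the single best remaining cell) gives $408k, worse by 63.
Flint's own top route is Route 2 ($124k), but forcing Flint→Route 2 and reassigning the rest optimally gives only $409k — worse by 62.

Flint receives Route 1.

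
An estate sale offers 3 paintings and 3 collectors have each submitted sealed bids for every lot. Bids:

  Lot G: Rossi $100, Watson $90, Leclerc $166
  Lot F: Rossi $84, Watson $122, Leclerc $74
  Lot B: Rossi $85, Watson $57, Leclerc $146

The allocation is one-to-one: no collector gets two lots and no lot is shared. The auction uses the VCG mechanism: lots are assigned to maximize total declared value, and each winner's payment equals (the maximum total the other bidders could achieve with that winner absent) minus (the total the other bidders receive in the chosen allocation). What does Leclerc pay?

Efficient allocation: Rossi→Lot B ($85), Watson→Lot F ($122), Leclerc→Lot G ($166); total welfare W = $373.
Leclerc receives Lot G at value $166, so the others get W − 166 = $207.
Without Leclerc: best allocation of the remaining 2 bidders over all 3 lots is Rossi→Lot G ($100), Watson→Lot F ($122), total $222.
VCG payment = (others' best without Leclerc) − (others' welfare with Leclerc) = 222 − 207 = $15.

Leclerc pays $15.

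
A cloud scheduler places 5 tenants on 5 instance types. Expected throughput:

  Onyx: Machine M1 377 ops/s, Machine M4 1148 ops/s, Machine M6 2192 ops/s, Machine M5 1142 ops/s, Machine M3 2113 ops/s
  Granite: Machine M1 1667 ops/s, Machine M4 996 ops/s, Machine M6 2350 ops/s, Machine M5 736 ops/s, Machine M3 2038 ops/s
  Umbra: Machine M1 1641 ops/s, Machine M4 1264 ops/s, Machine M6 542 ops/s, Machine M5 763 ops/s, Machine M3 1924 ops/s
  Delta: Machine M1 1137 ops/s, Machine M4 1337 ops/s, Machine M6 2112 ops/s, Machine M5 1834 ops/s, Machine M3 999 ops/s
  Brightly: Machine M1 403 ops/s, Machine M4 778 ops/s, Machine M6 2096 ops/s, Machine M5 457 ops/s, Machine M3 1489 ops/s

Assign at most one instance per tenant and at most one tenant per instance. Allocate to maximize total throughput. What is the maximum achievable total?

This is the linear assignment problem.
Optimal: Onyx→Machine M3 (2113 ops/s), Granite→Machine M1 (1667 ops/s), Umbra→Machine M4 (1264 ops/s), Delta→Machine M5 (1834 ops/s), Brightly→Machine M6 (2096 ops/s) — total 2113+1667+1264+1834+2096 = 8974 ops/s.
Row-greedy (each tenant in turn takes its best remaining instance) gives 8483 ops/s, worse by 491.
Next-best assignment: Onyx→Machine M4, Granite→Machine M3, Umbra→Machine M1, Delta→Machine M5, Brightly→Machine M6 = 8757 ops/s.
Swapping Onyx↔Delta (Onyx→Machine M5 1142 ops/s, Delta→Machine M3 999 ops/s) loses 1806.

Max total: 8974 ops/s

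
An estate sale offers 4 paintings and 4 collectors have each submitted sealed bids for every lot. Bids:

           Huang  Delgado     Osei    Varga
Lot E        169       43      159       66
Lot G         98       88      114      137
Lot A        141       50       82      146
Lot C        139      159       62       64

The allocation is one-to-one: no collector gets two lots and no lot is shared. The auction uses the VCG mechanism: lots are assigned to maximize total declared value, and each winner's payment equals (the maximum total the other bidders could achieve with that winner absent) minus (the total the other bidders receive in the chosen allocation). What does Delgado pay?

Efficient allocation: Huang→Lot A ($141), Delgado→Lot C ($159), Osei→Lot E ($159), Varga→Lot G ($137); total welfare W = $596.
Delgado receives Lot C at value $159, so the others get W − 159 = $437.
Without Delgado: best allocation of the remaining 3 bidders over all 4 lots is Huang→Lot C ($139), Osei→Lot E ($159), Varga→Lot A ($146), total $444.
VCG payment = (others' best without Delgado) − (others' welfare with Delgado) = 444 − 437 = $7.

Delgado pays $7.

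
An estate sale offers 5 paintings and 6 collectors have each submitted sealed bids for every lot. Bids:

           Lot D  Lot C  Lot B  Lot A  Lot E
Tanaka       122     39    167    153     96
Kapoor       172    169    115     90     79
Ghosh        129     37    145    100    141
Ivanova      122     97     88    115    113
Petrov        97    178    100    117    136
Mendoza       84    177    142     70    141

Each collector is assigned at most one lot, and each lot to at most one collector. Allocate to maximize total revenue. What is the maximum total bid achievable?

Optimal: Kapoor→Lot D ($172), Petrov→Lot C ($178), Ghosh→Lot B ($145), Tanaka→Lot A ($153), Mendoza→Lot E ($141) — total 172+178+145+153+141 = $789.
Row-greedy (each collector in turn takes its best remaining lot) gives $773, worse by 16.
Next-best assignment: Kapoor→Lot D, Petrov→Lot C, Mendoza→Lot B, Tanaka→Lot A, Ghosh→Lot E = $786.
Swapping Mendoza↔Kapoor (Mendoza→Lot D $84, Kapoor→Lot E $79) loses 150.

Max total: $789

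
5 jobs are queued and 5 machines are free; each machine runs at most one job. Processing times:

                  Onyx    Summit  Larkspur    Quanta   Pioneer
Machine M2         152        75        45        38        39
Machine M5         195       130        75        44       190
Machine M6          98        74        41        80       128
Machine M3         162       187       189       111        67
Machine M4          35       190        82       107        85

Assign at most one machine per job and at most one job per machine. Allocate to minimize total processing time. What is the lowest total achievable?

Minimum total: 262 min

Treat this as an assignment problem: match each job to one machine.
Optimal: Onyx→Machine M4 (35 min), Summit→Machine M2 (75 min), Larkspur→Machine M6 (41 min), Quanta→Machine M5 (44 min), Pioneer→Machine M3 (67 min) — total 35+75+41+44+67 = 262 min.
Min-entry greedy (repeatedly take the single cheapest remaining cell) gives 311 min, worse by 49.
Swapping Onyx↔Pioneer (Onyx→Machine M3 162 min, Pioneer→Machine M4 85 min) adds 145.
Every other assignment is strictly worse.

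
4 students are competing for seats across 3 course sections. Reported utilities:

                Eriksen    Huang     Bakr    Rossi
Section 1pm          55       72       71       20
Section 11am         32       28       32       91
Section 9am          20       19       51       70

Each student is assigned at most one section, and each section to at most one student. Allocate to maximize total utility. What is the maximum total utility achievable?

Maximum total: 214 points

This is a one-to-one assignment (maximum-weight bipartite matching).
Optimal: Huang→Section 1pm (72 points), Rossi→Section 11am (91 points), Bakr→Section 9am (51 points) — total 72+91+51 = 214 points.
Row-greedy (each student in turn takes its best remaining section) gives 134 points, worse by 80.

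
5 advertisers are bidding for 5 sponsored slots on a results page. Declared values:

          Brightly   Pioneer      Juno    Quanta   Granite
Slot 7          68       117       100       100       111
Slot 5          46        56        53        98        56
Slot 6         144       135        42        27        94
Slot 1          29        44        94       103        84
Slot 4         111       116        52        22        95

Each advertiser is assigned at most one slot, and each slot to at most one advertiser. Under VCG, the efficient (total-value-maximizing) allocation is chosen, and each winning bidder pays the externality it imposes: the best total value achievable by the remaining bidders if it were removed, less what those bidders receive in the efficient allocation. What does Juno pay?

Efficient allocation: Brightly→Slot 6 ($144), Pioneer→Slot 4 ($116), Juno→Slot 1 ($94), Quanta→Slot 5 ($98), Granite→Slot 7 ($111); total welfare W = $563.
Juno receives Slot 1 at value $94, so the others get W − 94 = $469.
Without Juno: best allocation of the remaining 4 bidders over all 5 slots is Brightly→Slot 6 ($144), Pioneer→Slot 4 ($116), Quanta→Slot 1 ($103), Granite→Slot 7 ($111), total $474.
VCG payment = (others' best without Juno) − (others' welfare with Juno) = 474 − 469 = $5.

Juno pays $5.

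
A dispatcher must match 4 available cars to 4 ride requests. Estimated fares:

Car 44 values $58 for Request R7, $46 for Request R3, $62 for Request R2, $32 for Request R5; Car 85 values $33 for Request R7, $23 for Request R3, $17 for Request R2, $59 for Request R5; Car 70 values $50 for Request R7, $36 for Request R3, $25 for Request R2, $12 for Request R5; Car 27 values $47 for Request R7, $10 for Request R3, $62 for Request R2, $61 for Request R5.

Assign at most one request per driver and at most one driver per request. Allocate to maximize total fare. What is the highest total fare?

Max total: $217

Treat this as an assignment problem: match each driver to one request.
Optimal: Car 44→Request R3 ($46), Car 85→Request R5 ($59), Car 70→Request R7 ($50), Car 27→Request R2 ($62) — total 46+59+50+62 = $217.
Max-entry greedy (repeatedly take the single best remaining cell) gives $196, worse by 21.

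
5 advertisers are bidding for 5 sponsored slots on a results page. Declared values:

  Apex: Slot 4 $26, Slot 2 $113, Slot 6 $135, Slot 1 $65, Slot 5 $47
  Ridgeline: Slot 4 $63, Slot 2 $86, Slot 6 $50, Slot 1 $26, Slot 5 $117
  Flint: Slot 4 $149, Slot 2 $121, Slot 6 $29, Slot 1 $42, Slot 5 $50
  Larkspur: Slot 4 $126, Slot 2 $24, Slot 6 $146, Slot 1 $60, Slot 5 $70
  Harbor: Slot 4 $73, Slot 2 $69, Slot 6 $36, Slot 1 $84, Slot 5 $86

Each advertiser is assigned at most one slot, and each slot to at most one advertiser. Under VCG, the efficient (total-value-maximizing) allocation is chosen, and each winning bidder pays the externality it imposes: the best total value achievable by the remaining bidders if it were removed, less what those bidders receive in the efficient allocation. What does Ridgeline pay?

Efficient allocation: Apex→Slot 2 ($113), Ridgeline→Slot 5 ($117), Flint→Slot 4 ($149), Larkspur→Slot 6 ($146), Harbor→Slot 1 ($84); total welfare W = $609.
Ridgeline receives Slot 5 at value $117, so the others get W − 117 = $492.
Without Ridgeline: best allocation of the remaining 4 bidders over all 5 slots is Apex→Slot 2 ($113), Flint→Slot 4 ($149), Larkspur→Slot 6 ($146), Harbor→Slot 5 ($86), total $494.
VCG payment = (others' best without Ridgeline) − (others' welfare with Ridgeline) = 494 − 492 = $2.

Ridgeline pays $2.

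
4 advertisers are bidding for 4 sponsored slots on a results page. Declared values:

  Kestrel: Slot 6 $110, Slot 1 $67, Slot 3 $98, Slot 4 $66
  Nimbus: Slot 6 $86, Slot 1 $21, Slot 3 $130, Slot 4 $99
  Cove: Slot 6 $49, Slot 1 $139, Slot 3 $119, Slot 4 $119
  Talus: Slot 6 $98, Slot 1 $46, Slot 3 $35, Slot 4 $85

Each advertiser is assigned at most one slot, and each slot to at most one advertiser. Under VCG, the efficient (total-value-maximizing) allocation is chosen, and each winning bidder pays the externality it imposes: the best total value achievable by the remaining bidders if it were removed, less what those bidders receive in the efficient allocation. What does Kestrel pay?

Kestrel pays $13.

Efficient allocation: Kestrel→Slot 6 ($110), Nimbus→Slot 3 ($130), Cove→Slot 1 ($139), Talus→Slot 4 ($85); total welfare W = $464.
Kestrel receives Slot 6 at value $110, so the others get W − 110 = $354.
Without Kestrel: best allocation of the remaining 3 bidders over all 4 slots is Nimbus→Slot 3 ($130), Cove→Slot 1 ($139), Talus→Slot 6 ($98), total $367.
VCG payment = (others' best without Kestrel) − (others' welfare with Kestrel) = 367 − 354 = $13.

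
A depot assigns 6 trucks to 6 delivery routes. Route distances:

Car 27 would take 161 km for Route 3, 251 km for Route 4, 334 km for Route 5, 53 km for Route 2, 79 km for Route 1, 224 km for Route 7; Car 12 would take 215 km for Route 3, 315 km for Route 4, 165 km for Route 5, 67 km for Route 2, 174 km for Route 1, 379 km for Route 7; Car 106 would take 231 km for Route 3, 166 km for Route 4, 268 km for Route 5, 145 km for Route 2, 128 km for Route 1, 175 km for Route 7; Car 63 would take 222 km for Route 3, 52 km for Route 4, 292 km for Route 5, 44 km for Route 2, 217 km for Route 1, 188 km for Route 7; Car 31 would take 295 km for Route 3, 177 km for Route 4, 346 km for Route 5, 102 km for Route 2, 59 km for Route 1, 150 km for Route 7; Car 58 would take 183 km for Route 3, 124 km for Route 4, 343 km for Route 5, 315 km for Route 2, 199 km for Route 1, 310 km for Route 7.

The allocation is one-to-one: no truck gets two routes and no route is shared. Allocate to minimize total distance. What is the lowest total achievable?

Minimum total: 687 km

Optimal: Car 27→Route 2 (53 km), Car 12→Route 5 (165 km), Car 106→Route 7 (175 km), Car 63→Route 4 (52 km), Car 31→Route 1 (59 km), Car 58→Route 3 (183 km) — total 53+165+175+52+59+183 = 687 km.
Min-entry greedy (repeatedly take the single cheapest remaining cell) gives 728 km, worse by 41.
Next-best assignment: Car 27→Route 3, Car 12→Route 5, Car 106→Route 7, Car 63→Route 2, Car 31→Route 1, Car 58→Route 4 = 728 km.
No other one-to-one assignment undercuts 687 km.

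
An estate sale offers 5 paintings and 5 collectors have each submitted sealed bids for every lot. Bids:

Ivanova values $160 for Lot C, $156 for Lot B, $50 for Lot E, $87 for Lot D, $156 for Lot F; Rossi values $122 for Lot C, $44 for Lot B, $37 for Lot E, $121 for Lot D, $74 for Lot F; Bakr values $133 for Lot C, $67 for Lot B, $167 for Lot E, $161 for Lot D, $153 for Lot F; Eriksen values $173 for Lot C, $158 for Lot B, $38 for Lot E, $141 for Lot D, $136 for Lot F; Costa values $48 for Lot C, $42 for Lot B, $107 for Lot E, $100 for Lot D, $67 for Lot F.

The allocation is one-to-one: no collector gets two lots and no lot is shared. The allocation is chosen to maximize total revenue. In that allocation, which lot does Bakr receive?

Bakr receives Lot F.

This is the linear assignment problem.
Optimal: Ivanova→Lot B ($156), Rossi→Lot D ($121), Bakr→Lot F ($153), Eriksen→Lot C ($173), Costa→Lot E ($107) — total 156+121+153+173+107 = $710.
Column-greedy (each lot in turn goes to its best remaining collector) gives $684, worse by 26.
Next-best assignment: Ivanova→Lot F, Rossi→Lot C, Bakr→Lot D, Eriksen→Lot B, Costa→Lot E = $704.
Bakr's own top lot is Lot E ($167), but forcing Bakr→Lot E and reassigning the rest optimally gives only $703 — worse by 7.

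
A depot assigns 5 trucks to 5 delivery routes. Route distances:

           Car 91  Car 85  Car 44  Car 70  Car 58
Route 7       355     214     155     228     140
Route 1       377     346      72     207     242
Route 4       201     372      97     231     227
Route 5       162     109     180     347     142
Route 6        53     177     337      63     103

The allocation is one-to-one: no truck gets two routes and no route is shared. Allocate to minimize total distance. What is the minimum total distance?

Minimum total: 585 km

Treat this as an assignment problem: match each truck to one route.
Optimal: Car 91→Route 4 (201 km), Car 85→Route 5 (109 km), Car 44→Route 1 (72 km), Car 70→Route 6 (63 km), Car 58→Route 7 (140 km) — total 201+109+72+63+140 = 585 km.
Min-entry greedy (repeatedly take the single cheapest remaining cell) gives 605 km, worse by 20.
Next-best assignment: Car 91→Route 6, Car 85→Route 5, Car 44→Route 1, Car 70→Route 4, Car 58→Route 7 = 605 km.
Every other assignment is strictly worse.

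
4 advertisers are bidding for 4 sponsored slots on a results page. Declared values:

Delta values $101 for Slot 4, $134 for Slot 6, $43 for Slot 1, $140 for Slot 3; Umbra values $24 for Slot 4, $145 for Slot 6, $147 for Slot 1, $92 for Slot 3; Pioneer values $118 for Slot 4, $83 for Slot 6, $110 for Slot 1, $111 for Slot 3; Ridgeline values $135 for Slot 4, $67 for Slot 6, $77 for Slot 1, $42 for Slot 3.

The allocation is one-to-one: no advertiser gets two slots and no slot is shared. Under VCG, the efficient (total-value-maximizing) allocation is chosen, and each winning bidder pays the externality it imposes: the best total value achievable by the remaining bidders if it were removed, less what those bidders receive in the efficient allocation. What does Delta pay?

Delta pays $3.

Efficient allocation: Delta→Slot 3 ($140), Umbra→Slot 6 ($145), Pioneer→Slot 1 ($110), Ridgeline→Slot 4 ($135); total welfare W = $530.
Delta receives Slot 3 at value $140, so the others get W − 140 = $390.
Without Delta: best allocation of the remaining 3 bidders over all 4 slots is Umbra→Slot 1 ($147), Pioneer→Slot 3 ($111), Ridgeline→Slot 4 ($135), total $393.
VCG payment = (others' best without Delta) − (others' welfare with Delta) = 393 − 390 = $3.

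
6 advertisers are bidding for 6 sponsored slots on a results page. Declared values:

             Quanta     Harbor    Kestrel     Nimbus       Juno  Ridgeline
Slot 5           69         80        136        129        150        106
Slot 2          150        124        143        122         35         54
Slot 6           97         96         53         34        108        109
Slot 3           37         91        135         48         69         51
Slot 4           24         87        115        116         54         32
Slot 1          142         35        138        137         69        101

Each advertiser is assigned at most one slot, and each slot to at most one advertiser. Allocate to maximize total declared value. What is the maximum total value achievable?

Optimal: Quanta→Slot 1 ($142), Harbor→Slot 2 ($124), Kestrel→Slot 3 ($135), Nimbus→Slot 4 ($116), Juno→Slot 5 ($150), Ridgeline→Slot 6 ($109) — total 142+124+135+116+150+109 = $776.
Max-entry greedy (repeatedly take the single best remaining cell) gives $754, worse by 22.
Next-best assignment: Quanta→Slot 2, Harbor→Slot 4, Kestrel→Slot 3, Nimbus→Slot 1, Juno→Slot 5, Ridgeline→Slot 6 = $768.
No other one-to-one assignment exceeds $776.

Max total: $776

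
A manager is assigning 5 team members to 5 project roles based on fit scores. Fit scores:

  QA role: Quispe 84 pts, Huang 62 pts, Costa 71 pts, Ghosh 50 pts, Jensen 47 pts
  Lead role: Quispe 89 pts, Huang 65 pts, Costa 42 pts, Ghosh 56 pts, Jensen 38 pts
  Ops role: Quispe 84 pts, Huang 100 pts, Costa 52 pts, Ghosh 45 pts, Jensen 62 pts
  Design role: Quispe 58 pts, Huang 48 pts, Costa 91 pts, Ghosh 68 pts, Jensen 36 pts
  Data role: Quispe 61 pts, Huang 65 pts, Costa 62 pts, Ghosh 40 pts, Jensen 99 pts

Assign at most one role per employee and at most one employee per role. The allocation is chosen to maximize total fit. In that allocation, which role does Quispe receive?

This is the linear assignment problem.
Optimal: Quispe→QA role (84 pts), Huang→Ops role (100 pts), Costa→Design role (91 pts), Ghosh→Lead role (56 pts), Jensen→Data role (99 pts) — total 84+100+91+56+99 = 430 pts.
Column-greedy (each role in turn goes to its best remaining employee) gives 342 pts, worse by 88.
Next-best assignment: Quispe→Lead role, Huang→Ops role, Costa→Design role, Ghosh→QA role, Jensen→Data role = 429 pts.
Quispe's own top role is Lead role (89 pts), but forcing Quispe→Lead role and reassigning the rest optimally gives only 429 pts — worse by 1.

Quispe receives QA role.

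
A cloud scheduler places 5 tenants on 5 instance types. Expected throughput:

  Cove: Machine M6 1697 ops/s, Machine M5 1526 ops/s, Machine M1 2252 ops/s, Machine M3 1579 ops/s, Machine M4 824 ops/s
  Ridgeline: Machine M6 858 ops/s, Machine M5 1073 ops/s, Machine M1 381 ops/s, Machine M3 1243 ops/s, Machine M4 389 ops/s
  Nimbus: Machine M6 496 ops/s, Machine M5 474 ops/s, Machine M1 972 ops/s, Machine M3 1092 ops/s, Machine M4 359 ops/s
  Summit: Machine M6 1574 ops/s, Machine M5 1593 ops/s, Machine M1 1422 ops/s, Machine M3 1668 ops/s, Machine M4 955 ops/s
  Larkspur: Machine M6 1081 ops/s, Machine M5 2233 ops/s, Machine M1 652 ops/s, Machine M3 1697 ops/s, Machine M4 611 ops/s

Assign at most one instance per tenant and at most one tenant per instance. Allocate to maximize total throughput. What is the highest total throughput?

Maximum total: 7661 ops/s

Optimal: Cove→Machine M1 (2252 ops/s), Ridgeline→Machine M3 (1243 ops/s), Nimbus→Machine M4 (359 ops/s), Summit→Machine M6 (1574 ops/s), Larkspur→Machine M5 (2233 ops/s) — total 2252+1243+359+1574+2233 = 7661 ops/s.
Max-entry greedy (repeatedly take the single best remaining cell) gives 7370 ops/s, worse by 291.
No other one-to-one assignment exceeds 7661 ops/s.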